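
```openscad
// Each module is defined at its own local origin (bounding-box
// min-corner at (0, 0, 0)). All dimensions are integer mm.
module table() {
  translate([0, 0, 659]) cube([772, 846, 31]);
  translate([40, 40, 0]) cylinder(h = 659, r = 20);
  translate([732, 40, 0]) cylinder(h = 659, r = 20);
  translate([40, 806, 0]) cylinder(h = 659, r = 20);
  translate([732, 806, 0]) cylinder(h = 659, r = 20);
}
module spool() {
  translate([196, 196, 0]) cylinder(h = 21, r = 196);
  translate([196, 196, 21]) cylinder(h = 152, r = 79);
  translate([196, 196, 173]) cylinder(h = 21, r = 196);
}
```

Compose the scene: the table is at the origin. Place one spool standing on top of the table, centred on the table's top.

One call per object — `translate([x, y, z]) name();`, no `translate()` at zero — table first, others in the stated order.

table();
translate([190, 227, 690]) spool();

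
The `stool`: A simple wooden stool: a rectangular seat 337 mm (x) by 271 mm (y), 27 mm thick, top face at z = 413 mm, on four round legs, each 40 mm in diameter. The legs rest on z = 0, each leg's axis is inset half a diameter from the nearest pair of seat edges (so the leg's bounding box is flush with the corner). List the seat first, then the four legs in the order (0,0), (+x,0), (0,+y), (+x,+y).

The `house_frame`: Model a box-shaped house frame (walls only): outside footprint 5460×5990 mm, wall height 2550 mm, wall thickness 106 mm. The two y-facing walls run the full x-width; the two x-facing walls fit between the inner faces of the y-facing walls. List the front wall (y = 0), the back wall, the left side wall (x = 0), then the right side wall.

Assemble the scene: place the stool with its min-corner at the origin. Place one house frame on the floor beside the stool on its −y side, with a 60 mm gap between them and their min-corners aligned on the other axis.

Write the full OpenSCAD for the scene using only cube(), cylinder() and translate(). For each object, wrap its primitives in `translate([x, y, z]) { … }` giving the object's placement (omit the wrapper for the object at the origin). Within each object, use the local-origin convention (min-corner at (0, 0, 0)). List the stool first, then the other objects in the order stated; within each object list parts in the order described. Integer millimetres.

translate([0, 0, 386]) cube([337, 271, 27]);
translate([20, 20, 0]) cylinder(h = 386, r = 20);
translate([317, 20, 0]) cylinder(h = 386, r = 20);
translate([20, 251, 0]) cylinder(h = 386, r = 20);
translate([317, 251, 0]) cylinder(h = 386, r = 20);
translate([0, -6050, 0]) {
  cube([5460, 106, 2550]);
  translate([0, 5884, 0]) cube([5460, 106, 2550]);
  translate([0, 106, 0]) cube([106, 5778, 2550]);
  translate([5354, 106, 0]) cube([106, 5778, 2550]);
}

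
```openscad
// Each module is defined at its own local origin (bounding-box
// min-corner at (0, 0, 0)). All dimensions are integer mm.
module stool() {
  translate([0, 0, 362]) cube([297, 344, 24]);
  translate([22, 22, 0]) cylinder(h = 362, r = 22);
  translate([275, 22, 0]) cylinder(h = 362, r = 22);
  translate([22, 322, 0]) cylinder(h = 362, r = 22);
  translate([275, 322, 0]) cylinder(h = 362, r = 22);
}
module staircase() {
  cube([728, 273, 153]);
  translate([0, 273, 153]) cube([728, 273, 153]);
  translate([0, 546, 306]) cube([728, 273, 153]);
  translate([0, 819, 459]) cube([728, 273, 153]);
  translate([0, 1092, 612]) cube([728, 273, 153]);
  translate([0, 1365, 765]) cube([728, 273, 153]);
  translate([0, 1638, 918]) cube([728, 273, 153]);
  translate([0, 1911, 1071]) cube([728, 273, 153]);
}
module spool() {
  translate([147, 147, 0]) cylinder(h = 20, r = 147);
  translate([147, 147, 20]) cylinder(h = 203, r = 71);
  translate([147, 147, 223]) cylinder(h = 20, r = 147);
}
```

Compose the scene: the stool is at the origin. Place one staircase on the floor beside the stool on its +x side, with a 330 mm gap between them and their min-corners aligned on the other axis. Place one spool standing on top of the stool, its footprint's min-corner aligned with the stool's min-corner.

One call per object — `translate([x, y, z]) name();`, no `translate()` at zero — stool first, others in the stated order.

stool();
translate([627, 0, 0]) staircase();
translate([0, 0, 386]) spool();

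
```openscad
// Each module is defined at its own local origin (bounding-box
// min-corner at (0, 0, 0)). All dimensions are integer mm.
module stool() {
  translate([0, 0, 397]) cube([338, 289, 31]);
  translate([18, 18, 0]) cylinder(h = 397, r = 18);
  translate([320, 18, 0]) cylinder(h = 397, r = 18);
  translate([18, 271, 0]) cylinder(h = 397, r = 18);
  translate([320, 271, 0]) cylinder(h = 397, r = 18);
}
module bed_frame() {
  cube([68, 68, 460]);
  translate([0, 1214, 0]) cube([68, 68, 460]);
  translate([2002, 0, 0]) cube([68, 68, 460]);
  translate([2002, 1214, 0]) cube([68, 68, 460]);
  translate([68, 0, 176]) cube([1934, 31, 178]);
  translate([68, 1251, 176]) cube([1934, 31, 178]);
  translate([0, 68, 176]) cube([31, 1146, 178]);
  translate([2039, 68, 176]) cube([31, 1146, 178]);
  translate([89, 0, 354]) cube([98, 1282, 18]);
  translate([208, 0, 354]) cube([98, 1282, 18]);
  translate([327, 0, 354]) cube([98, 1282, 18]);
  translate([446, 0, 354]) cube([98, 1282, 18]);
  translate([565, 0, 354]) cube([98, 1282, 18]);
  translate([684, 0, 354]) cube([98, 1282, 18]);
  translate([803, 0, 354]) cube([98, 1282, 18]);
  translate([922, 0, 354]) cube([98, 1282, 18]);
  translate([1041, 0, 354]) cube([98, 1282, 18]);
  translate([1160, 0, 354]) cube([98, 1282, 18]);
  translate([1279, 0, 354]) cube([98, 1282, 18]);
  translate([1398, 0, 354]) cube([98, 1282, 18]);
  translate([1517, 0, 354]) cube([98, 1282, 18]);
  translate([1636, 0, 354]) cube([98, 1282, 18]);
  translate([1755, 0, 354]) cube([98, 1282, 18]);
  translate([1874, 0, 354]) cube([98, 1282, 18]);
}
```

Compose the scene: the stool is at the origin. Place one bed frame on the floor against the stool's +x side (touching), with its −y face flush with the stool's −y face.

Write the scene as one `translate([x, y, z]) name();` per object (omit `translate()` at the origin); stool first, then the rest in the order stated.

stool();
translate([338, 0, 0]) bed_frame();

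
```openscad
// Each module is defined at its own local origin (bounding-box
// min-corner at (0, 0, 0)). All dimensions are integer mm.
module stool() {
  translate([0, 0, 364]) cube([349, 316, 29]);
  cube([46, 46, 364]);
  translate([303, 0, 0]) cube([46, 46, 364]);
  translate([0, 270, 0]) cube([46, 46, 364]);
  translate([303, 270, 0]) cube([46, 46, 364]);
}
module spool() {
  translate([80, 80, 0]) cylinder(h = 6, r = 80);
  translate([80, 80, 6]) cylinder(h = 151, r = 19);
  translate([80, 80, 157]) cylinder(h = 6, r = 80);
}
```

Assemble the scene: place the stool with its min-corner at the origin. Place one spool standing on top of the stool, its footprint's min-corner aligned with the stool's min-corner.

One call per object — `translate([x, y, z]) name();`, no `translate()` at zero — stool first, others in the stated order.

stool();
translate([0, 0, 393]) spool();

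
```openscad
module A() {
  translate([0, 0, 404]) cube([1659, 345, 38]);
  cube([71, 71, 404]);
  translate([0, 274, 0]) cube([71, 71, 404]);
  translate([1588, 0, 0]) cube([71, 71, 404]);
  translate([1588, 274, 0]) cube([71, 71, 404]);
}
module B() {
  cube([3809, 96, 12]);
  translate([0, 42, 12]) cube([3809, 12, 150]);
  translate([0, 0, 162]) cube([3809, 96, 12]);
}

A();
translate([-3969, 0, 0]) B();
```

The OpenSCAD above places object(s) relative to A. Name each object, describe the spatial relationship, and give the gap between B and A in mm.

The I-beam's nearest face is 160 mm from the bench's −x face.

A is a bench. B is an I-beam. The I-beam is on the floor beside the bench on its −x side. The gap between the I-beam and the bench is 160 mm.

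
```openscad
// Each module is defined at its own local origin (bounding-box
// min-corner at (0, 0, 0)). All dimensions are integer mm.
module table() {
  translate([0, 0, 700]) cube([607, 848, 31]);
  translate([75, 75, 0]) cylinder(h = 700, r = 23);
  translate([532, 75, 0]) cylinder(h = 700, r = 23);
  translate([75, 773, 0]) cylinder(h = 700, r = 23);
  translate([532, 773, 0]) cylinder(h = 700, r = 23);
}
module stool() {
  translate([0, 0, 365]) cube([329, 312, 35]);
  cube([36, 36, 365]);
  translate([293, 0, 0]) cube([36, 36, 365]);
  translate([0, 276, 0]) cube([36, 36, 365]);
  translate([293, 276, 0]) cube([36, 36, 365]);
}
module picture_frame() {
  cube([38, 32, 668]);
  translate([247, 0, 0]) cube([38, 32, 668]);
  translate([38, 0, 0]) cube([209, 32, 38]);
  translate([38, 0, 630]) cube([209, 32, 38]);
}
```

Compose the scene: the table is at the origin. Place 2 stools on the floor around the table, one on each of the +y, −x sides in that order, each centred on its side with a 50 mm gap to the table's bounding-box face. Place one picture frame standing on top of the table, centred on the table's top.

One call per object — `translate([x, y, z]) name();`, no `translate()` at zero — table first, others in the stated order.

table();
translate([139, 898, 0]) stool();
translate([-379, 268, 0]) stool();
translate([161, 408, 731]) picture_frame();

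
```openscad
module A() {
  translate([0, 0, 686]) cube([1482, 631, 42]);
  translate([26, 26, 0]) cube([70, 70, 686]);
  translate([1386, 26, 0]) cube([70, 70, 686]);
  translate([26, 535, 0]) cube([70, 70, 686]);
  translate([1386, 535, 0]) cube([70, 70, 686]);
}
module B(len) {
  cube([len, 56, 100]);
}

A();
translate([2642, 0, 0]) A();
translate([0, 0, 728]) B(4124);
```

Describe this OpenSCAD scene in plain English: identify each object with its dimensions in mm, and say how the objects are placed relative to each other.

A is a table: top 1482 mm (x) × 631 mm (y), 42 mm thick, upper face at z = 728 mm, on four 70×70 mm square legs, each inset 26 mm from the nearest pair of top edges, running from z = 0 to the bottom of the top.

B is a rectangular beam 4124 mm long (x), 56 mm deep (y), 100 mm thick (z).

The beam spans the tops of two tables placed 1160 mm apart, resting at z = 728 mm.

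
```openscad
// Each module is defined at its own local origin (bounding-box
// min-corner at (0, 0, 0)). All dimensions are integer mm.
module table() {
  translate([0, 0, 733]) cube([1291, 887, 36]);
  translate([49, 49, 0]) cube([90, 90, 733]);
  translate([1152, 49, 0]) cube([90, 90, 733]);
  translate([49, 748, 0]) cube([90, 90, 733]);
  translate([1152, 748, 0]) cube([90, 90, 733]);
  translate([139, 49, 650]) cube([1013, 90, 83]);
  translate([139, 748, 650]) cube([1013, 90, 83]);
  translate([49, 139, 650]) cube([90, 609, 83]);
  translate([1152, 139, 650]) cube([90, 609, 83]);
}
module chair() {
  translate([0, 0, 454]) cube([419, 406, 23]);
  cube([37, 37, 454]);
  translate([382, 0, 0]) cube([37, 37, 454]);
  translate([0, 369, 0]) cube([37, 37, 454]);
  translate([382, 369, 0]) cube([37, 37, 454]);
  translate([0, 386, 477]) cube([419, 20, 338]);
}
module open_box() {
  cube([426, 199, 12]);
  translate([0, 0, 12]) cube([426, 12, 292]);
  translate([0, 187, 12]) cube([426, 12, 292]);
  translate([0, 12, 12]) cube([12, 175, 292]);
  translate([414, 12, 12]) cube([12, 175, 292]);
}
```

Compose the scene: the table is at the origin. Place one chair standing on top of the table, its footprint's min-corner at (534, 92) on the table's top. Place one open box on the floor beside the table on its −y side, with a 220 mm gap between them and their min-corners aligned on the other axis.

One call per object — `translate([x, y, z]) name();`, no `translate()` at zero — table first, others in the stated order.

table();
translate([534, 92, 769]) chair();
translate([0, -419, 0]) open_box();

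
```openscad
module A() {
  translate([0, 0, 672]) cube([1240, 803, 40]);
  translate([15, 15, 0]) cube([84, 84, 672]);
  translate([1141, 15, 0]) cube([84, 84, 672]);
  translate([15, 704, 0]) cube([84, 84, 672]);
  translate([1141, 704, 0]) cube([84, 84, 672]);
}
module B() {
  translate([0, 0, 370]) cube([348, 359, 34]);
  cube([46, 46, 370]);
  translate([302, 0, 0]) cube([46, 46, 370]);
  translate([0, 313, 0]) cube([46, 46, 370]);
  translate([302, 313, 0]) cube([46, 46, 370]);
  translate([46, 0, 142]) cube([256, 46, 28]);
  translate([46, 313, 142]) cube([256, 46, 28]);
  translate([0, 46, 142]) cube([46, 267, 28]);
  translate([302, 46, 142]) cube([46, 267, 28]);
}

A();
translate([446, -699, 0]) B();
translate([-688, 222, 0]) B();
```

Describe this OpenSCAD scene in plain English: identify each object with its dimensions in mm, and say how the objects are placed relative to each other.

A is a table with a 1240×803 mm rectangular top, 40 mm thick, top surface at z = 712 mm, supported by four 84×84 mm square legs, each inset 15 mm from the nearest pair of top edges, running from the floor.

B is a simple wooden stool: a rectangular seat 348 mm (x) by 359 mm (y), 34 mm thick, top face at z = 404 mm, on four square legs, each 46×46 mm in cross-section. The legs rest on z = 0, each flush with a corner of the seat. Four stretchers, 46 mm wide and 28 mm tall, connect adjacent legs with their undersides at z = 142 mm, each running between the inner faces of the legs it joins and aligned with the legs' outer faces on the other axis.

Two stools sit around the table at the −y, −x sides.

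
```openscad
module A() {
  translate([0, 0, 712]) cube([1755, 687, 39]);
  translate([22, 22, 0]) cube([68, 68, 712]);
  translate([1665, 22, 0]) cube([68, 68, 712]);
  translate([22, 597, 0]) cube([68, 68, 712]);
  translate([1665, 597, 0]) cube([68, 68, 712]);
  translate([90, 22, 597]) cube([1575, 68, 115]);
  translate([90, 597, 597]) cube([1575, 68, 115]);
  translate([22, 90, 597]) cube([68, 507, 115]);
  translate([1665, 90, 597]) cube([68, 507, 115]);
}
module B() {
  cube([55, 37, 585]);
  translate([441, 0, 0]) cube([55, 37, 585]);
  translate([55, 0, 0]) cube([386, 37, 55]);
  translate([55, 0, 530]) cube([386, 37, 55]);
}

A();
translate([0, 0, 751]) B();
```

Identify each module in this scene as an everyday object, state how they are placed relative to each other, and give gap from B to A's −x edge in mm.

The picture frame's min-x is at 0; the table's min-x is 0; gap = 0 mm.

A is a table. B is a picture frame. The picture frame is on top of the table. The gap from the picture frame to the table's −x edge is 0 mm.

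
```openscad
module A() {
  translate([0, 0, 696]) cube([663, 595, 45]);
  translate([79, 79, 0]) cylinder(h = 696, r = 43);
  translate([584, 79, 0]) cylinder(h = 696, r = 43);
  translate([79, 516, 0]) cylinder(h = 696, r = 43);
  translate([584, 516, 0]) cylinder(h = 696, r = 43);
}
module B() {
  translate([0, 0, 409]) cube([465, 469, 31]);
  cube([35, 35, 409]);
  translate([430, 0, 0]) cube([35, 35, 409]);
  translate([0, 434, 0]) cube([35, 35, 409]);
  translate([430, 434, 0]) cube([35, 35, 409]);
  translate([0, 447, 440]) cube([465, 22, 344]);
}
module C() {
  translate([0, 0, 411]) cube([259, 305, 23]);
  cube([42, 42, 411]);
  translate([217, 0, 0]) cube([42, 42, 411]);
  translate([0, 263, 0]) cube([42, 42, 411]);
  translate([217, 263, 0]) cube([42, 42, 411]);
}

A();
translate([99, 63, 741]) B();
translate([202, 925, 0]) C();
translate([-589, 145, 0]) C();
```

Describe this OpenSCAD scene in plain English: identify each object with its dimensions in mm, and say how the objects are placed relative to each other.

A is a rectangular dining table. The top is 663×595×45 mm with its upper surface at z = 741 mm. It stands on four round legs of 86 mm diameter, each leg's bounding box inset 36 mm from the nearest pair of top edges, running from the floor to the underside of the top.

B is a chair. The seat is a 465×469×31 mm slab with its top at z = 440 mm, on four 35×35 mm corner legs (flush with the seat edges, standing on z = 0). A flat backrest 22 mm thick, 344 mm tall, spans the full seat width and rises from the seat top along its +y edge, rear face flush with the rear of the seat.

C is a simple wooden stool: a rectangular seat 259 mm (x) by 305 mm (y), 23 mm thick, top face at z = 434 mm, on four square legs, each 42×42 mm in cross-section. The legs rest on z = 0, each flush with a corner of the seat.

The chair is on top of the table, centred. Two stools sit around the table at the +y, −x sides.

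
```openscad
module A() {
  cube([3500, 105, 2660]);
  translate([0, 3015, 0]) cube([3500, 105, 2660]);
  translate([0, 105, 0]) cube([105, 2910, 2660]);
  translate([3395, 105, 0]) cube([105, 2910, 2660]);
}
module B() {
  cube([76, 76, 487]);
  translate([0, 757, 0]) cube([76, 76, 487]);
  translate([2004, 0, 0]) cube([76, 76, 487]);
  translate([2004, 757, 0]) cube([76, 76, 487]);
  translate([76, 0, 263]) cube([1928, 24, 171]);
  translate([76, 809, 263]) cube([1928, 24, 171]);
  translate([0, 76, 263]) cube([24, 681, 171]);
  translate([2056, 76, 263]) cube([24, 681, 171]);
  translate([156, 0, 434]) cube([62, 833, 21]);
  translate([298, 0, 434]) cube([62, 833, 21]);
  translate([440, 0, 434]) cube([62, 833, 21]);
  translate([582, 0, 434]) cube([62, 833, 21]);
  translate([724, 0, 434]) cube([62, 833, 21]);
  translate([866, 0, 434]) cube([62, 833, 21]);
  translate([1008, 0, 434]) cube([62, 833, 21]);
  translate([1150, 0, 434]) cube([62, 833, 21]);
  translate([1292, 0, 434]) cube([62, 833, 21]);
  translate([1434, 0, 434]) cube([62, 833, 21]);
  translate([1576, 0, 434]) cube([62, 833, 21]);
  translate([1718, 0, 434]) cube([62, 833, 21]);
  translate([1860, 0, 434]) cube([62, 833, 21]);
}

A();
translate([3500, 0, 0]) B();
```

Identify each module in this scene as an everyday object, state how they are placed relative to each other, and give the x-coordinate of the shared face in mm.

A is a house frame. B is a bed frame. The bed frame is against the house frame's +x side, with their −y faces flush. The x-coordinate of the shared face is 3500 mm.

The house frame's +x face and the bed frame's −x face are both at x = 3500 mm.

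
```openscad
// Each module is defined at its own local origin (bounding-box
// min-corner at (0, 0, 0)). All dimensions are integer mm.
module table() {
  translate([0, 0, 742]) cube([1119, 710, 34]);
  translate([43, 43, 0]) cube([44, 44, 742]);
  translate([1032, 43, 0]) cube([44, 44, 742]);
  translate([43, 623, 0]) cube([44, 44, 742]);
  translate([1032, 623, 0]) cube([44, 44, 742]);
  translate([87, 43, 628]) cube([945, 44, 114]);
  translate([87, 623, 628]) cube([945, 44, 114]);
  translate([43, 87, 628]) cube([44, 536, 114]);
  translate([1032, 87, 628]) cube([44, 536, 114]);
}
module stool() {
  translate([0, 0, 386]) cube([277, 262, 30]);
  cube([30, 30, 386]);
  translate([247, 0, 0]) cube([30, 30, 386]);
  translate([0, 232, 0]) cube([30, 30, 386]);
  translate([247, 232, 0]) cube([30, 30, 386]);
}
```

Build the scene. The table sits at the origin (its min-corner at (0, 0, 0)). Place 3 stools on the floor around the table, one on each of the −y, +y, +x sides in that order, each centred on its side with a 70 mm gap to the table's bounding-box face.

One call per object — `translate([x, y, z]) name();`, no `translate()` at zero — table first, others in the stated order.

table();
translate([421, -332, 0]) stool();
translate([421, 780, 0]) stool();
translate([1189, 224, 0]) stool();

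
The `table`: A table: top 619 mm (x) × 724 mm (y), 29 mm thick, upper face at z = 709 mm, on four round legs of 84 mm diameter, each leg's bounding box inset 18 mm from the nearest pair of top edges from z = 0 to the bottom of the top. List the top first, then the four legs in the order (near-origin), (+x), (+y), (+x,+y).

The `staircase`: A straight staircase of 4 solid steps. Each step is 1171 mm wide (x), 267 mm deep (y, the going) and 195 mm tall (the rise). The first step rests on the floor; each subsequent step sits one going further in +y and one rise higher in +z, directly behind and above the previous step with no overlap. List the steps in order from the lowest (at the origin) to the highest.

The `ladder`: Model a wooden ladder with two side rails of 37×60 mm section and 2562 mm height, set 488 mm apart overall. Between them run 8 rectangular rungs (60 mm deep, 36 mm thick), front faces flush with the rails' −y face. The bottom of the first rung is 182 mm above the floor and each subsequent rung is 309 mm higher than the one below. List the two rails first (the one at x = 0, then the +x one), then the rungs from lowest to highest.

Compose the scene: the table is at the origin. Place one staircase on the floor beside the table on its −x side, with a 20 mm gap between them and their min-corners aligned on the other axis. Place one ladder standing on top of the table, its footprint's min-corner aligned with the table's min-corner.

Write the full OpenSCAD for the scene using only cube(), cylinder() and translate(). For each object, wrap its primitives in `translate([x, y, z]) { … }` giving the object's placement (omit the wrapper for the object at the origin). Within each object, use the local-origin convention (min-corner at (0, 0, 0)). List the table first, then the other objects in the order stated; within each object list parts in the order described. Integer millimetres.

translate([0, 0, 680]) cube([619, 724, 29]);
translate([60, 60, 0]) cylinder(h = 680, r = 42);
translate([559, 60, 0]) cylinder(h = 680, r = 42);
translate([60, 664, 0]) cylinder(h = 680, r = 42);
translate([559, 664, 0]) cylinder(h = 680, r = 42);
translate([-1191, 0, 0]) {
  cube([1171, 267, 195]);
  translate([0, 267, 195]) cube([1171, 267, 195]);
  translate([0, 534, 390]) cube([1171, 267, 195]);
  translate([0, 801, 585]) cube([1171, 267, 195]);
}
translate([0, 0, 709]) {
  cube([37, 60, 2562]);
  translate([451, 0, 0]) cube([37, 60, 2562]);
  translate([37, 0, 182]) cube([414, 60, 36]);
  translate([37, 0, 491]) cube([414, 60, 36]);
  translate([37, 0, 800]) cube([414, 60, 36]);
  translate([37, 0, 1109]) cube([414, 60, 36]);
  translate([37, 0, 1418]) cube([414, 60, 36]);
  translate([37, 0, 1727]) cube([414, 60, 36]);
  translate([37, 0, 2036]) cube([414, 60, 36]);
  translate([37, 0, 2345]) cube([414, 60, 36]);
}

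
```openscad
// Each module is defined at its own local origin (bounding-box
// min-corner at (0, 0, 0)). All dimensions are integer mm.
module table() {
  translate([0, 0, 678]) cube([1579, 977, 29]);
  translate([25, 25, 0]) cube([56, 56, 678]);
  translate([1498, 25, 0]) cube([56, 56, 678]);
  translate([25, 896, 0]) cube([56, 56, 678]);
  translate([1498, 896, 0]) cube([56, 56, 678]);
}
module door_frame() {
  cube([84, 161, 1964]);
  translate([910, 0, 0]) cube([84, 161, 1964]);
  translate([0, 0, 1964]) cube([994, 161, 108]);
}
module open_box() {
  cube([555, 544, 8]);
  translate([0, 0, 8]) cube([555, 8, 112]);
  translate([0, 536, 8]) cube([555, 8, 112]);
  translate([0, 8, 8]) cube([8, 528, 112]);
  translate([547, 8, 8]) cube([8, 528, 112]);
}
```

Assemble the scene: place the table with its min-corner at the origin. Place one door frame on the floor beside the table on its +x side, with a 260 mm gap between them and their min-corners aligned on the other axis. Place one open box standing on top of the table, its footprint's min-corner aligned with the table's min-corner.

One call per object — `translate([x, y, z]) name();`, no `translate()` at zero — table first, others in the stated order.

table();
translate([1839, 0, 0]) door_frame();
translate([0, 0, 707]) open_box();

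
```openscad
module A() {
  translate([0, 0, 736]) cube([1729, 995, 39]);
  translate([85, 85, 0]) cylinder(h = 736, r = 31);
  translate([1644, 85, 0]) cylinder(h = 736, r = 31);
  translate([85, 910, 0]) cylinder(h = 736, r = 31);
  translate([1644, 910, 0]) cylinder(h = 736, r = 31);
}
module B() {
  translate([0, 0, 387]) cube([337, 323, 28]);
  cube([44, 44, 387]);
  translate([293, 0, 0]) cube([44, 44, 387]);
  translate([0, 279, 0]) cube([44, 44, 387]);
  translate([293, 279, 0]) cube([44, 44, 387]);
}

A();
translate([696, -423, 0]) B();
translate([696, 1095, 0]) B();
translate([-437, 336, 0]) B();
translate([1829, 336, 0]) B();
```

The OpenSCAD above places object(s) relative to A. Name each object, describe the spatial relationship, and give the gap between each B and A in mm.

Each stool's nearest face is 100 mm from the table's bounding box.

A is a table. B is a stool. Four stools sit around the table at the −y, +y, −x, +x sides. The gap between each stool and the table is 100 mm.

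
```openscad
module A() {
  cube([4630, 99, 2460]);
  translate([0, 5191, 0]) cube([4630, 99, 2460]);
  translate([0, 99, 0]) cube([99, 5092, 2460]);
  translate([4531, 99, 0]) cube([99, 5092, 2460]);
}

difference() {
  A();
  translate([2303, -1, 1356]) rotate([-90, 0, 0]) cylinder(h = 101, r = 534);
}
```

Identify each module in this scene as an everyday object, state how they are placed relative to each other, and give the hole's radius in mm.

The subtracted cylinder has r = 534 mm.

A is a house frame. The house frame has a circular hole through its front wall. The hole's radius is 534 mm.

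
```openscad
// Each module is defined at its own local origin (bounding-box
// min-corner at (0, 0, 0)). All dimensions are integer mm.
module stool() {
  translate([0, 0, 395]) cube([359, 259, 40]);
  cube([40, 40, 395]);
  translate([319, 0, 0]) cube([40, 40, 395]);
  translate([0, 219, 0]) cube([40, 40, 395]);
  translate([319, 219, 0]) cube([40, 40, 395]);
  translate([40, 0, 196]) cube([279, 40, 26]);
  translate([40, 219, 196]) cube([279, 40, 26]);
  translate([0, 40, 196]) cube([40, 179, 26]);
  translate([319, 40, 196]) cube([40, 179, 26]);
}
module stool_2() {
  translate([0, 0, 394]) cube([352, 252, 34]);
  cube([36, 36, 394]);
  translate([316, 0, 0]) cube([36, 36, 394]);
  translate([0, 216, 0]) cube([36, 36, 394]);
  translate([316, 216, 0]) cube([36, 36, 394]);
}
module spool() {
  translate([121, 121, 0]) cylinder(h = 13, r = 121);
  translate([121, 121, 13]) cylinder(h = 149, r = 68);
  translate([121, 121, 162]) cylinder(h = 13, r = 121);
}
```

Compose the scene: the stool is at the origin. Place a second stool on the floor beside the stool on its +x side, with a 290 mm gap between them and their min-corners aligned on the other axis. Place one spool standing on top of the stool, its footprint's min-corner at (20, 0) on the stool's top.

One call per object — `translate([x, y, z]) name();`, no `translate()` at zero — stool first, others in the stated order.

stool();
translate([649, 0, 0]) stool_2();
translate([20, 0, 435]) spool();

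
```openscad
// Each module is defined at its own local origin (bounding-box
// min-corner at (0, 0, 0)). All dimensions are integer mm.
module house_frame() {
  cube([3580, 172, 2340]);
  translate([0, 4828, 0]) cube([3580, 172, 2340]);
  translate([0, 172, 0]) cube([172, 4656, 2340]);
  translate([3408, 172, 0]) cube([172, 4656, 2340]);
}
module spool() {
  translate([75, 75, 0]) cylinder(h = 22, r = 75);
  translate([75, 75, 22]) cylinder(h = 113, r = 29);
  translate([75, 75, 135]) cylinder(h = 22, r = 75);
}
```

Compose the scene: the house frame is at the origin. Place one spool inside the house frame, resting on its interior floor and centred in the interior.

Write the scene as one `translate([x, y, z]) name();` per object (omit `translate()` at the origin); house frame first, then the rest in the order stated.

house_frame();
translate([1715, 2425, 0]) spool();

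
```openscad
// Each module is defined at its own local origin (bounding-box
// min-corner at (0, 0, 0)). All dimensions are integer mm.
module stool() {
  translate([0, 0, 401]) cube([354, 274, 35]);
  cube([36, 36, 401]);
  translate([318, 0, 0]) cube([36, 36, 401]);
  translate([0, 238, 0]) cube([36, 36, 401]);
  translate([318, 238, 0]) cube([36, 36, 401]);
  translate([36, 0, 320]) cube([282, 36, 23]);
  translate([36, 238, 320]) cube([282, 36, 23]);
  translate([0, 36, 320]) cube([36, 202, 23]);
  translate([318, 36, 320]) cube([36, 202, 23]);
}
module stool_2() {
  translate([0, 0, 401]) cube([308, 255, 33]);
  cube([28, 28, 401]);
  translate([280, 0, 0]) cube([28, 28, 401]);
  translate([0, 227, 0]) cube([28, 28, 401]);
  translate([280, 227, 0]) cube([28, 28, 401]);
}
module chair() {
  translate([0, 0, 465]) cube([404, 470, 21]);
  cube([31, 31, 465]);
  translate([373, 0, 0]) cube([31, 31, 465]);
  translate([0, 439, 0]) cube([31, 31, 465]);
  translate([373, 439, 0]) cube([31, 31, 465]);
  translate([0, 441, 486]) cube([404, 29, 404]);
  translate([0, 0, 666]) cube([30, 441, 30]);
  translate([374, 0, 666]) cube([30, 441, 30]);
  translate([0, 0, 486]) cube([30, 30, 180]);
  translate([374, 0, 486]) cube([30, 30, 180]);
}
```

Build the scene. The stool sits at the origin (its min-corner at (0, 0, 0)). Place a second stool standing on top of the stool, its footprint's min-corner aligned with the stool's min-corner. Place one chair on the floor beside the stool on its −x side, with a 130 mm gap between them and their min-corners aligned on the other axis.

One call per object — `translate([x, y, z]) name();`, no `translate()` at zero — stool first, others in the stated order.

stool();
translate([0, 0, 436]) stool_2();
translate([-534, 0, 0]) chair();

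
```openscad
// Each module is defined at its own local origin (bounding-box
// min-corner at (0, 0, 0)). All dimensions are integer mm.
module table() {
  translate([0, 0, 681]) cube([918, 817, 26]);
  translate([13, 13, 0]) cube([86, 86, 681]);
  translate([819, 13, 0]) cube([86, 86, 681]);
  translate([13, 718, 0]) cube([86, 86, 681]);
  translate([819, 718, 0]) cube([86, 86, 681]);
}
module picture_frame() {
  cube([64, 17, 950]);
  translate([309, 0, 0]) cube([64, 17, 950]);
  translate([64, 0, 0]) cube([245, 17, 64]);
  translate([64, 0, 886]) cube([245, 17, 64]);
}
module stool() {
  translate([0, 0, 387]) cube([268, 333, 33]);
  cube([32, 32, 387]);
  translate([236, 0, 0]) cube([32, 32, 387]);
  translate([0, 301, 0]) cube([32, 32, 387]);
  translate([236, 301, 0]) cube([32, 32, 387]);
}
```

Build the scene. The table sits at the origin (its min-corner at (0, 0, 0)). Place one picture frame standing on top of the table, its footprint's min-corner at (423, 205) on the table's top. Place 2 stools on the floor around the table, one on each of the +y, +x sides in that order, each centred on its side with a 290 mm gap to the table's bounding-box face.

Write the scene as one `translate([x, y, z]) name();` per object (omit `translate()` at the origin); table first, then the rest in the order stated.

table();
translate([423, 205, 707]) picture_frame();
translate([325, 1107, 0]) stool();
translate([1208, 242, 0]) stool();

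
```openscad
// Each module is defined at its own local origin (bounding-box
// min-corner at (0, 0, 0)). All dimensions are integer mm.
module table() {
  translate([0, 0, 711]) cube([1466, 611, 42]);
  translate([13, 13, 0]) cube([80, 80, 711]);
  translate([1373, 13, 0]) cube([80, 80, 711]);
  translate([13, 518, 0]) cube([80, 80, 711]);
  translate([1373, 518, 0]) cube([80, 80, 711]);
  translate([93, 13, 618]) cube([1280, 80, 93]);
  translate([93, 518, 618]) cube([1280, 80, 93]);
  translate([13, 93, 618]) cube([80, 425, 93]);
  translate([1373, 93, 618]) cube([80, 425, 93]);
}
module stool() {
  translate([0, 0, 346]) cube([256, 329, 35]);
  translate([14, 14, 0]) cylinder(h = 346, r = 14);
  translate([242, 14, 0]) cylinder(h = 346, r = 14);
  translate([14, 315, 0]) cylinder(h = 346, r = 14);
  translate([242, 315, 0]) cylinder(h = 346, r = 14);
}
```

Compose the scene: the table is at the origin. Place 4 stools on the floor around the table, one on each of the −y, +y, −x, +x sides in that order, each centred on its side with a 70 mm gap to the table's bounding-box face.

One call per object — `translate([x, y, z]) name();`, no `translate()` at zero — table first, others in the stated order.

table();
translate([605, -399, 0]) stool();
translate([605, 681, 0]) stool();
translate([-326, 141, 0]) stool();
translate([1536, 141, 0]) stool();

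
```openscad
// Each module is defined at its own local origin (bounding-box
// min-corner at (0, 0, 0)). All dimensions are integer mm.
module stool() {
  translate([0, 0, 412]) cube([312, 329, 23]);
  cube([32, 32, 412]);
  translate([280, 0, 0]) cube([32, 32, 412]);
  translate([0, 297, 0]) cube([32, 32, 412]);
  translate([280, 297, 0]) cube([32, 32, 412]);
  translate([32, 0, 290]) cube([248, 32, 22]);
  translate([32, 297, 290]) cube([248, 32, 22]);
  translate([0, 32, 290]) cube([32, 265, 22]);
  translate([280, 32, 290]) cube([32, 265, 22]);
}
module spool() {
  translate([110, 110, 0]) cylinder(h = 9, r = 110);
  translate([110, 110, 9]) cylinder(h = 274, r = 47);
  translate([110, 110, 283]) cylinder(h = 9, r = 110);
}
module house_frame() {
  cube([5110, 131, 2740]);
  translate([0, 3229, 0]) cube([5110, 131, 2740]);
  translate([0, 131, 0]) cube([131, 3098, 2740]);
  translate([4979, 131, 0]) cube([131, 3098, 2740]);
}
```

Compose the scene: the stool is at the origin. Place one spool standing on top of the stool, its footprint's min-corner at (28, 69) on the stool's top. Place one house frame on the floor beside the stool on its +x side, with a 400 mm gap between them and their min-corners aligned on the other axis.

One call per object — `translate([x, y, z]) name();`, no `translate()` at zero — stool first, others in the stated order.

stool();
translate([28, 69, 435]) spool();
translate([712, 0, 0]) house_frame();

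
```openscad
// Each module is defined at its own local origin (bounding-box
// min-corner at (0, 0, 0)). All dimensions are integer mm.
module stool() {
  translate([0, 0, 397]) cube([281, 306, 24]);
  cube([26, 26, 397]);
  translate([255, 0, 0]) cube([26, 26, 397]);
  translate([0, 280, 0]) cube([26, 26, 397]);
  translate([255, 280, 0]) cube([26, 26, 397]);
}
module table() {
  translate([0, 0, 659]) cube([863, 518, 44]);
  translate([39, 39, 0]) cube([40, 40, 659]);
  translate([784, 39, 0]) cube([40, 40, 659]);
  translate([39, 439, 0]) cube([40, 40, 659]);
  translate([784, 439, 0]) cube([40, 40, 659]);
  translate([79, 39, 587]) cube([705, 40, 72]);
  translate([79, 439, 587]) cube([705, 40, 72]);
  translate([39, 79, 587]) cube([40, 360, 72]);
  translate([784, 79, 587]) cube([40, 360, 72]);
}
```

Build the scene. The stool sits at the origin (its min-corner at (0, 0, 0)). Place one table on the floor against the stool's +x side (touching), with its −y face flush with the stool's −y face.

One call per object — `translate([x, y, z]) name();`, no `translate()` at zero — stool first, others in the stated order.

stool();
translate([281, 0, 0]) table();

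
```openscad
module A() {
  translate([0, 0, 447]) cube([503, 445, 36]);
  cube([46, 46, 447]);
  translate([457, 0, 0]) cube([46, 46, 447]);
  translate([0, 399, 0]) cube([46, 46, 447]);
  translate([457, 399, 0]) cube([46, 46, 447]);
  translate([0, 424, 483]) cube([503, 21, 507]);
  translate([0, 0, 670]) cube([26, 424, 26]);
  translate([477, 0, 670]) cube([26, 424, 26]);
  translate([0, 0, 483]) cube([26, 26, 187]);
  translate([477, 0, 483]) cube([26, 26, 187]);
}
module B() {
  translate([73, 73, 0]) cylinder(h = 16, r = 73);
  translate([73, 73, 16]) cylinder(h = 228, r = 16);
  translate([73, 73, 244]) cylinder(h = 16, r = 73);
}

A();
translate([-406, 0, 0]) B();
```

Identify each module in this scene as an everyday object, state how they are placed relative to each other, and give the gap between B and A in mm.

A is a chair. B is a spool. The spool is on the floor beside the chair on its −x side. The gap between the spool and the chair is 260 mm.

The spool's nearest face is 260 mm from the chair's −x face.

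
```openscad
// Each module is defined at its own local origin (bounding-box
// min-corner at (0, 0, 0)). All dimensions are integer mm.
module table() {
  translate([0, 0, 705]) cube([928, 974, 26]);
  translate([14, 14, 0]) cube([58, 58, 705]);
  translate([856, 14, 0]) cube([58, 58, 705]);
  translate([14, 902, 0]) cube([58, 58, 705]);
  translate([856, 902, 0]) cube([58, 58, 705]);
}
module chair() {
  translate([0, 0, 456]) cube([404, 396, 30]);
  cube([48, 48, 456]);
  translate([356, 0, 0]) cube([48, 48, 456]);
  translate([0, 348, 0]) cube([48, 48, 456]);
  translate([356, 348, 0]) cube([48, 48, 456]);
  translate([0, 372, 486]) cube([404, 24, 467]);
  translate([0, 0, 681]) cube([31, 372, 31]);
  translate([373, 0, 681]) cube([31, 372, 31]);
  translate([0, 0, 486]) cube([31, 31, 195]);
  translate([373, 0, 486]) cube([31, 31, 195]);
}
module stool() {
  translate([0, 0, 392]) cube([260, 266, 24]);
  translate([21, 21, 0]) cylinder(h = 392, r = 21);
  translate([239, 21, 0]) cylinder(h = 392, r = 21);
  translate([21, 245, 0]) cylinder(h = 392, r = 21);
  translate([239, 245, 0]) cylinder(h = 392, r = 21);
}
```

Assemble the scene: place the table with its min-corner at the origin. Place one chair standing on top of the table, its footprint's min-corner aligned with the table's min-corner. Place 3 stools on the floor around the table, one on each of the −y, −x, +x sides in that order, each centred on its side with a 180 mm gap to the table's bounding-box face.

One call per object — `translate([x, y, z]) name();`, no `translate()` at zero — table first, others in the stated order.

table();
translate([0, 0, 731]) chair();
translate([334, -446, 0]) stool();
translate([-440, 354, 0]) stool();
translate([1108, 354, 0]) stool();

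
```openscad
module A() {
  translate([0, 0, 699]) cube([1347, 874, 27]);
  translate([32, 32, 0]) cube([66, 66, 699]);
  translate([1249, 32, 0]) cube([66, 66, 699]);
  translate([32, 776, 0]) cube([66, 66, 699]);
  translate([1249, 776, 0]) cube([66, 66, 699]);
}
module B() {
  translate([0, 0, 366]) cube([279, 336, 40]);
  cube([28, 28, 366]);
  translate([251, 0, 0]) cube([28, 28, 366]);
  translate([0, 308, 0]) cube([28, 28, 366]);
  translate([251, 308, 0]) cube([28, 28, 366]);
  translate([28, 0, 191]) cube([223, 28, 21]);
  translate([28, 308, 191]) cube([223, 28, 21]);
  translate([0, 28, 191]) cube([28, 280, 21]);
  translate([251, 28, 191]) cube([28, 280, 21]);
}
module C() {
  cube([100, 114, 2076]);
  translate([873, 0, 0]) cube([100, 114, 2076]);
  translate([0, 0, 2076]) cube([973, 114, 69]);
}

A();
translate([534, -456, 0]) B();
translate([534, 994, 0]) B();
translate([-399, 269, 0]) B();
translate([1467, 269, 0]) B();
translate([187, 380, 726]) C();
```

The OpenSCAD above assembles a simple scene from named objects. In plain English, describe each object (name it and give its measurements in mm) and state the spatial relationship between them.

A is a rectangular dining table. The top is 1347×874×27 mm with its upper surface at z = 726 mm. It stands on four 66×66 mm square legs, each inset 32 mm from the nearest pair of top edges, running from the floor to the underside of the top.

B is a four-legged stool. The seat is 279×336 mm, 40 mm thick, top at z = 406 mm. It stands on four square legs, each 28×28 mm in cross-section, from z = 0 to the seat underside, each flush with a corner of the seat. Four stretchers, 28 mm wide and 21 mm tall, connect adjacent legs with their undersides at z = 191 mm, each running between the inner faces of the legs it joins and aligned with the legs' outer faces on the other axis.

C is a door frame. The clear opening is 773 mm wide and 2076 mm high. Two 100 mm wide jambs, 114 mm deep, stand either side of the opening from the floor to the top of the opening. A 69 mm thick head sits across the top of both jambs, spanning the full outside width of the frame.

Four stools sit around the table at the −y, +y, −x, +x sides. The door frame is on top of the table, centred.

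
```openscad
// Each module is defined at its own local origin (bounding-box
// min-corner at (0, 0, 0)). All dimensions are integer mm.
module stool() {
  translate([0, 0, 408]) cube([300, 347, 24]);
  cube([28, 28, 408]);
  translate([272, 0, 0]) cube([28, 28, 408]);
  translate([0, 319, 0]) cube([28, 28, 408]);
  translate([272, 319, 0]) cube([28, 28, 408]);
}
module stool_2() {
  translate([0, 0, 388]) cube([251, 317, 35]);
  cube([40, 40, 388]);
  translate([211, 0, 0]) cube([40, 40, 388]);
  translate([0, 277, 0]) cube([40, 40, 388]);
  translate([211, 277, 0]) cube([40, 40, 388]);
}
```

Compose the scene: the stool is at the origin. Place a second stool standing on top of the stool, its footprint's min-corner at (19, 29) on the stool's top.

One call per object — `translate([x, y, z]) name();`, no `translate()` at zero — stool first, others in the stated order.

stool();
translate([19, 29, 432]) stool_2();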